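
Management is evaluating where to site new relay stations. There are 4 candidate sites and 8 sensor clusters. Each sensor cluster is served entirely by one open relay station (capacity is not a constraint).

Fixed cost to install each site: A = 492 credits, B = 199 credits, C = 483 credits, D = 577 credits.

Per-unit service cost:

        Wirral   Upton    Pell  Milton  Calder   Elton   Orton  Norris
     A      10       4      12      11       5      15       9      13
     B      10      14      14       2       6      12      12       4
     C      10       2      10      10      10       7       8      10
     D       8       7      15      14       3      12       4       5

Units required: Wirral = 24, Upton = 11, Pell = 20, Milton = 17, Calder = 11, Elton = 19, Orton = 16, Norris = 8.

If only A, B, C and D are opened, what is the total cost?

Each sensor cluster is assigned to its cheapest site among the open ones.
{A, B, C, D}: Wirral→D 8·24=192, Upton→C 2·11=22, Pell→C 10·20=200, Milton→B 2·17=34, Calder→D 3·11=33, Elton→C 7·19=133, Orton→D 4·16=64, Norris→B 4·8=32. Service 710; fixed 1751; total 2461.

Total cost: 2461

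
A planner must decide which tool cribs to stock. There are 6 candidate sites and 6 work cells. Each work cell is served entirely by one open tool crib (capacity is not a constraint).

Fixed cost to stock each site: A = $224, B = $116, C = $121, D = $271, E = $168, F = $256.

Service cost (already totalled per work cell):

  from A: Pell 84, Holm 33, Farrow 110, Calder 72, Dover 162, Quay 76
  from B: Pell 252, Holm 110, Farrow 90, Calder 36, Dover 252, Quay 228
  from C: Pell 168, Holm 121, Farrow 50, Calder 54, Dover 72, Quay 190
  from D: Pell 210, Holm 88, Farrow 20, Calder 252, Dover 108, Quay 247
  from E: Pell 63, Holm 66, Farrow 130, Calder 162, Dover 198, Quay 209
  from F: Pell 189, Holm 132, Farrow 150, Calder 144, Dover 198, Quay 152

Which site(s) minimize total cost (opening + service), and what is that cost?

Open A and C; minimum total cost 714.

For any fixed open set, each work cell goes to its cheapest open site; total = fixed + service.
{A, C}: Pell→A 84, Holm→A 33, Farrow→C 50, Calder→C 54, Dover→C 72, Quay→A 76. Service 369; fixed 345; total 714.
{A}: Pell→A 84, Holm→A 33, Farrow→A 110, Calder→A 72, Dover→A 162, Quay→A 76. Service 537; fixed 224; total 761.
{C}: service 655 + fixed 121 = 776
{A, B, C, D, E, F}: service 300 + fixed 1156 = 1456
No other subset beats 714.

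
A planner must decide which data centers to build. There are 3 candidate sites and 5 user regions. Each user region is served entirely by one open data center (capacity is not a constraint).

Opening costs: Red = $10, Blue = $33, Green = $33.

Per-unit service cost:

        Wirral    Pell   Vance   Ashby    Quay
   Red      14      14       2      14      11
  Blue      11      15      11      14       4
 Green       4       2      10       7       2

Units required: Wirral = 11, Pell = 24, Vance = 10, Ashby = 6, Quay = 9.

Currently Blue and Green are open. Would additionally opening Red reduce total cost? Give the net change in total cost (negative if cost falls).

Current service cost with {Blue, Green}: 252.
Adding Red: each user region re-picks its cheapest; new service cost 172, saving 80.
Extra fixed cost: 10. Net change = 10 − 80 = -70.
(Totals: 318 → 248.)

Yes — net change −70 (cost falls by 70).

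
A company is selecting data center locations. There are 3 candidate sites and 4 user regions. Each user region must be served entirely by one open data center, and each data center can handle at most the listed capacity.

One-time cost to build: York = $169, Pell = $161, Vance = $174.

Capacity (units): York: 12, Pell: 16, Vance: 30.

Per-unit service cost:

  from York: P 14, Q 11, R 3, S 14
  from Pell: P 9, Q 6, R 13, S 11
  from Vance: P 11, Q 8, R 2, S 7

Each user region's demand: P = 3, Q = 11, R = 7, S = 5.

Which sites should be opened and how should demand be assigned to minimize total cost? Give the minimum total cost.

Open {Vance}: P→Vance 11·3=33, Q→Vance 8·11=88, R→Vance 2·7=14, S→Vance 7·5=35.
Loads: Vance carries 26/30. Service 170; fixed 174; total 344.
Next best feasible plan costs 477.

Minimum total cost: 344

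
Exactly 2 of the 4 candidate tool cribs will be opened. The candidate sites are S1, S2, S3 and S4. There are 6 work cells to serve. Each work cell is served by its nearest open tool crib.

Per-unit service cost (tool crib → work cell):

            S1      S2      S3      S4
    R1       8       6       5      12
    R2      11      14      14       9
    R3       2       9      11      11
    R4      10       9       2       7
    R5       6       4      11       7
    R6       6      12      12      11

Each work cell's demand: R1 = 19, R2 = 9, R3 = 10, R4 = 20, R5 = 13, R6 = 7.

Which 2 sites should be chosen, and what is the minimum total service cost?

Choose S1 and S3; total service cost 374.

With exactly 2 open, each work cell uses its cheapest among the chosen.
{S1, S3}: R1→S3 5·19=95, R2→S1 11·9=99, R3→S1 2·10=20, R4→S3 2·20=40, R5→S1 6·13=78, R6→S1 6·7=42. Service cost 374.
{S2, S3}: service cost 487
{S3, S4}: service cost 494
Among all 6 size-2 choices, {S1, S3} is lowest.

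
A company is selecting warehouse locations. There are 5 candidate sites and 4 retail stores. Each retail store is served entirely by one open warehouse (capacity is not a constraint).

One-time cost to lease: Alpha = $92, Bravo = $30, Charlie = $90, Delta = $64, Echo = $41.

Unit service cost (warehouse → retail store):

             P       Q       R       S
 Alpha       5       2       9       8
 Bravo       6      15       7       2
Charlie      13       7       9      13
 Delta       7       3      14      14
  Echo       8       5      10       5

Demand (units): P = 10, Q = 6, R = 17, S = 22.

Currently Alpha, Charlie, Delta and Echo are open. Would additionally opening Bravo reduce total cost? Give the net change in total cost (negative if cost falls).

Current service cost with {Alpha, Charlie, Delta, Echo}: 325.
Adding Bravo: each retail store re-picks its cheapest; new service cost 225, saving 100.
Extra fixed cost: 30. Net change = 30 − 100 = -70.
(Totals: 612 → 542.)

Yes — net change −70 (cost falls by 70).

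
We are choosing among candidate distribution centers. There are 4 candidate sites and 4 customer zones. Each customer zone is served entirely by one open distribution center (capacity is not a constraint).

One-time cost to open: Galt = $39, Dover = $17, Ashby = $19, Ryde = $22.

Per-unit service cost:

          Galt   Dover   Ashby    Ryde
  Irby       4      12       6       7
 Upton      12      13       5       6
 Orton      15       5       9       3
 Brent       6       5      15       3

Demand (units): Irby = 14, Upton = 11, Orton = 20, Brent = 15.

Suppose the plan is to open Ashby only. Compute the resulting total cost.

Total cost: 563

Each customer zone is assigned to its cheapest site among the open ones.
{Ashby}: Irby→Ashby 6·14=84, Upton→Ashby 5·11=55, Orton→Ashby 9·20=180, Brent→Ashby 15·15=225. Service 544; fixed 19; total 563.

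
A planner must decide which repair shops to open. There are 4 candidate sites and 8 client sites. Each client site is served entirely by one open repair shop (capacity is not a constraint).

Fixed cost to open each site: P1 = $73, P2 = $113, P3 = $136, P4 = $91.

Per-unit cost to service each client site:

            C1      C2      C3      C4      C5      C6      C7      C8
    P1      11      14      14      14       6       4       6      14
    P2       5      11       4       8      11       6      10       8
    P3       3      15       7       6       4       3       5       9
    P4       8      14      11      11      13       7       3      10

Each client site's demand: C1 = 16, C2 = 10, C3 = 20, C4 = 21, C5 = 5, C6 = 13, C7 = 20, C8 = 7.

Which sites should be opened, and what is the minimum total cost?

For any fixed open set, each client site goes to its cheapest open site; total = fixed + service.
{P3}: C1→P3 3·16=48, C2→P3 15·10=150, C3→P3 7·20=140, C4→P3 6·21=126, C5→P3 4·5=20, C6→P3 3·13=39, C7→P3 5·20=100, C8→P3 9·7=63. Service 686; fixed 136; total 822.
{P2, P3}: service 579 + fixed 249 = 828
{P3, P4}: service 636 + fixed 227 = 863
{P1, P2, P3, P4}: service 539 + fixed 413 = 952
(All 15 nonempty subsets were checked; P3 only is lowest.)

Open P3 only; minimum total cost 822.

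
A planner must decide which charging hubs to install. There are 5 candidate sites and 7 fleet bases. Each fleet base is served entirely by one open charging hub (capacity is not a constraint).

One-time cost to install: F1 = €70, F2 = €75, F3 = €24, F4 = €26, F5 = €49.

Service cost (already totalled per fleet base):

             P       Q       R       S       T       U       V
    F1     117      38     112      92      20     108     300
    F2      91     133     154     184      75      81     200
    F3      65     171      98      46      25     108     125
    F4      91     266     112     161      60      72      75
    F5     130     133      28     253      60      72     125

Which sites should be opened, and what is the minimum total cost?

For any fixed open set, each fleet base goes to its cheapest open site; total = fixed + service.
{F1, F3, F4, F5}: P→F3 65, Q→F1 38, R→F5 28, S→F3 46, T→F1 20, U→F4 72, V→F4 75. Service 344; fixed 169; total 513.
{F1, F3, F4}: service 414 + fixed 120 = 534
{F1, F3, F5}: service 394 + fixed 143 = 537
{F1, F2, F3, F4, F5}: P→F3 65, Q→F1 38, R→F5 28, S→F3 46, T→F1 20, U→F4 72, V→F4 75. Service 344; fixed 244; total 588.
No other subset beats 513.

Open F1, F3, F4 and F5; minimum total cost 513.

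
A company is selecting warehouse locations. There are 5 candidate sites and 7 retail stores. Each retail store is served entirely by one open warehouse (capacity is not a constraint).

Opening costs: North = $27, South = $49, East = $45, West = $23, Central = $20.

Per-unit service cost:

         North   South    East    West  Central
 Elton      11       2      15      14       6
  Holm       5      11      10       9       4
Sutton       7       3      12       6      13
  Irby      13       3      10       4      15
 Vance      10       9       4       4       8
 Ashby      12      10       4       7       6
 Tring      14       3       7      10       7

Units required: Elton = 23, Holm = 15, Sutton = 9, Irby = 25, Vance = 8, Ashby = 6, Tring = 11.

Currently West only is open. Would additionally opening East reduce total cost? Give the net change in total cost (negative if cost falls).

Current service cost with {West}: 795.
Adding East: each retail store re-picks its cheapest; new service cost 744, saving 51.
Extra fixed cost: 45. Net change = 45 − 51 = -6.
(Totals: 818 → 812.)

Yes — net change −6 (cost falls by 6).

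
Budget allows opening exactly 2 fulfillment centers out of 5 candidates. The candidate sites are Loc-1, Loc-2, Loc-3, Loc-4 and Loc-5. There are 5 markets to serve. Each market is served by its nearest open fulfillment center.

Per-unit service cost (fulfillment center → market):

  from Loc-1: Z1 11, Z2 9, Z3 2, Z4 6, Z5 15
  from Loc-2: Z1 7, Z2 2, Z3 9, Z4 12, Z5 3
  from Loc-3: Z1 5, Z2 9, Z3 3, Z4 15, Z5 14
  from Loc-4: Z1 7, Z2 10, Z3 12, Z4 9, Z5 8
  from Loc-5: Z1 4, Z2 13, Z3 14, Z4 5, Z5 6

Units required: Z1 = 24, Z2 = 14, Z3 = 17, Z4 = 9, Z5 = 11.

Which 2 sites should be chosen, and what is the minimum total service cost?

With exactly 2 open, each market uses its cheapest among the chosen.
{Loc-1, Loc-2}: Z1→Loc-2 7·24=168, Z2→Loc-2 2·14=28, Z3→Loc-1 2·17=34, Z4→Loc-1 6·9=54, Z5→Loc-2 3·11=33. Service cost 317.
{Loc-2, Loc-3}: service cost 340
{Loc-2, Loc-5}: service cost 355
Among all 10 size-2 choices, {Loc-1, Loc-2} is lowest.

Choose Loc-1 and Loc-2; total service cost 317.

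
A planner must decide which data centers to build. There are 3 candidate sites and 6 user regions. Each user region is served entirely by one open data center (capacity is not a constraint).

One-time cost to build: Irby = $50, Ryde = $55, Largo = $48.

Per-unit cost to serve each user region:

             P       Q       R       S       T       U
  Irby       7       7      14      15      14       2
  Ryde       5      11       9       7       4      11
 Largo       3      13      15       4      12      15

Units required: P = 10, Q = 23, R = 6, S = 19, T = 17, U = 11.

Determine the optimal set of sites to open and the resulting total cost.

For any fixed open set, each user region goes to its cheapest open site; total = fixed + service.
{Irby, Ryde, Largo}: P→Largo 3·10=30, Q→Irby 7·23=161, R→Ryde 9·6=54, S→Largo 4·19=76, T→Ryde 4·17=68, U→Irby 2·11=22. Service 411; fixed 153; total 564.
{Irby, Ryde}: service 488 + fixed 105 = 593
{Irby, Largo}: service 577 + fixed 98 = 675
{Largo}: P→Largo 3·10=30, Q→Largo 13·23=299, R→Largo 15·6=90, S→Largo 4·19=76, T→Largo 12·17=204, U→Largo 15·11=165. Service 864; fixed 48; total 912.
(All 7 nonempty subsets were checked; Irby, Ryde and Largo is lowest.)

Open Irby, Ryde and Largo; minimum total cost 564.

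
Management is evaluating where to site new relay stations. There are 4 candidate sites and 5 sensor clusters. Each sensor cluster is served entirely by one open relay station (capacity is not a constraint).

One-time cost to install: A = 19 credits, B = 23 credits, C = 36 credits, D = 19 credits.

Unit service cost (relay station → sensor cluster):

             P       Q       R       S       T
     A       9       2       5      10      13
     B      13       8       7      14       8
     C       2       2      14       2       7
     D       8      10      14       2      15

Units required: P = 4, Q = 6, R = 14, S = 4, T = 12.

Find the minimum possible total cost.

For any fixed open set, each sensor cluster goes to its cheapest open site; total = fixed + service.
{A, C}: P→C 2·4=8, Q→A 2·6=12, R→A 5·14=70, S→C 2·4=8, T→C 7·12=84. Service 182; fixed 55; total 237.
{A, C, D}: P→C 2·4=8, Q→A 2·6=12, R→A 5·14=70, S→C 2·4=8, T→C 7·12=84. Service 182; fixed 74; total 256.
{A, B, C}: service 182 + fixed 78 = 260
{A, B, C, D}: P→C 2·4=8, Q→A 2·6=12, R→A 5·14=70, S→C 2·4=8, T→C 7·12=84. Service 182; fixed 97; total 279.
No other subset beats 237.

Minimum total cost: 237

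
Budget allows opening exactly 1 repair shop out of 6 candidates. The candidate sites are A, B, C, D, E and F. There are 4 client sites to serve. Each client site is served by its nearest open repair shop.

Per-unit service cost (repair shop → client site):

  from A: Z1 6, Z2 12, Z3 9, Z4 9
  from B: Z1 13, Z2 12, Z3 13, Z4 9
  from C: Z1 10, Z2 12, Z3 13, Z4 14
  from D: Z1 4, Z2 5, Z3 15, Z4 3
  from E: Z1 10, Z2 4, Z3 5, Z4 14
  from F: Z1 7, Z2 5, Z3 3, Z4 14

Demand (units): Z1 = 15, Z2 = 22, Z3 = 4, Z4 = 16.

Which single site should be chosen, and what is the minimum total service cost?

Choose D only; total service cost 278.

With exactly 1 open, each client site uses its cheapest among the chosen.
{D}: Z1→D 4·15=60, Z2→D 5·22=110, Z3→D 15·4=60, Z4→D 3·16=48. Service cost 278.
{F}: service cost 451
{E}: service cost 482
Among all 6 size-1 choices, {D} is lowest.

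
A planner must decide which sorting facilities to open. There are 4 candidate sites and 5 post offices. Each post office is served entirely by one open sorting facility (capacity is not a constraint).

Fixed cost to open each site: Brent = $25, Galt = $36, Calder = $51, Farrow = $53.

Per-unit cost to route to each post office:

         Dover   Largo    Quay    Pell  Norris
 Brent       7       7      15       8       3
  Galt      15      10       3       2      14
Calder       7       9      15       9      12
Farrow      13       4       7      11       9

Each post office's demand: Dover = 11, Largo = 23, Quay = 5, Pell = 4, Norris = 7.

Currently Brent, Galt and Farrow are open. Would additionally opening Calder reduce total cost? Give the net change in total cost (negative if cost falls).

Current service cost with {Brent, Galt, Farrow}: 213.
Adding Calder: each post office re-picks its cheapest; new service cost 213, saving 0.
Extra fixed cost: 51. Net change = 51 − 0 = 51.
(Totals: 327 → 378.)

No — net change +51 (cost rises by 51).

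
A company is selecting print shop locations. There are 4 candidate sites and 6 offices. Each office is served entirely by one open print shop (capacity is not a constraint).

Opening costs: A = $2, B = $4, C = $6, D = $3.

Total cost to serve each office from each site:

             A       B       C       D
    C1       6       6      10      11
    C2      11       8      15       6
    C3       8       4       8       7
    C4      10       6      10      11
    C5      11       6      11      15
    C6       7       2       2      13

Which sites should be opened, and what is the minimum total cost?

For any fixed open set, each office goes to its cheapest open site; total = fixed + service.
{B}: C1→B 6, C2→B 8, C3→B 4, C4→B 6, C5→B 6, C6→B 2. Service 32; fixed 4; total 36.
{B, D}: service 30 + fixed 7 = 37
{A, B}: service 32 + fixed 6 = 38
{A, B, C, D}: C1→A 6, C2→D 6, C3→B 4, C4→B 6, C5→B 6, C6→B 2. Service 30; fixed 15; total 45.
No other subset beats 36.

Open B only; minimum total cost 36.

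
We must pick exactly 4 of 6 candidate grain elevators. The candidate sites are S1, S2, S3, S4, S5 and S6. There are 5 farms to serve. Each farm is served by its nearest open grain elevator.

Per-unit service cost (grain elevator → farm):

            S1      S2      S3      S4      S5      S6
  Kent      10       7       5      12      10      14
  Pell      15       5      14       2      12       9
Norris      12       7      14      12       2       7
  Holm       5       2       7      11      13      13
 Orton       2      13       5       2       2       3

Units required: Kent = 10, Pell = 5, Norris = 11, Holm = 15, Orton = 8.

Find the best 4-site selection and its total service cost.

With exactly 4 open, each farm uses its cheapest among the chosen.
{S2, S3, S4, S5}: Kent→S3 5·10=50, Pell→S4 2·5=10, Norris→S5 2·11=22, Holm→S2 2·15=30, Orton→S4 2·8=16. Service cost 128.
{S1, S2, S3, S5}: service cost 143
{S2, S3, S5, S6}: service cost 143
Among all 15 size-4 choices, {S2, S3, S4, S5} is lowest.

Choose S2, S3, S4 and S5; total service cost 128.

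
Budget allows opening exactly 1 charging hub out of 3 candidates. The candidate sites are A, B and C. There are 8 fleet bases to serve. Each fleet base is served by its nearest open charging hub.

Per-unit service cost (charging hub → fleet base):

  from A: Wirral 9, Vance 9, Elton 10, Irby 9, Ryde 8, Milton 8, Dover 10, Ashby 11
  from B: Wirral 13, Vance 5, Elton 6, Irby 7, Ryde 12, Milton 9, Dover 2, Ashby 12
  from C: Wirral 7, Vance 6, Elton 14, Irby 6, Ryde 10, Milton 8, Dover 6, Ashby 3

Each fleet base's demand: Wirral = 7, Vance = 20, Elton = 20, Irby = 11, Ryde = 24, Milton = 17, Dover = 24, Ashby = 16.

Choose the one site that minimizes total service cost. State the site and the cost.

Choose B only; total service cost 1069.

With exactly 1 open, each fleet base uses its cheapest among the chosen.
{B}: Wirral→B 13·7=91, Vance→B 5·20=100, Elton→B 6·20=120, Irby→B 7·11=77, Ryde→B 12·24=288, Milton→B 9·17=153, Dover→B 2·24=48, Ashby→B 12·16=192. Service cost 1069.
{C}: service cost 1083
{A}: service cost 1286
Among all 3 size-1 choices, {B} is lowest.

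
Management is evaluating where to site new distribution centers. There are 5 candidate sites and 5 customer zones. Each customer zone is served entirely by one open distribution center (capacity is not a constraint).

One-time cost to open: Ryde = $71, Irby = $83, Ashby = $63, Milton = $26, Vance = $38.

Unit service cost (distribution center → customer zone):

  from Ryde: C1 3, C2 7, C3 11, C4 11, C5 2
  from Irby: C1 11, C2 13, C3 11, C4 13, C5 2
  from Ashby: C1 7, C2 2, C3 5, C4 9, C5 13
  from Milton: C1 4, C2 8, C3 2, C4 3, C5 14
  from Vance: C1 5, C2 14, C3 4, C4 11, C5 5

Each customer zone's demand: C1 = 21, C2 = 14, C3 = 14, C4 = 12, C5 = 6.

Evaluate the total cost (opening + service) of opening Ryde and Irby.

Total cost: 613

Each customer zone is assigned to its cheapest site among the open ones.
{Ryde, Irby}: C1→Ryde 3·21=63, C2→Ryde 7·14=98, C3→Ryde 11·14=154, C4→Ryde 11·12=132, C5→Ryde 2·6=12. Service 459; fixed 154; total 613.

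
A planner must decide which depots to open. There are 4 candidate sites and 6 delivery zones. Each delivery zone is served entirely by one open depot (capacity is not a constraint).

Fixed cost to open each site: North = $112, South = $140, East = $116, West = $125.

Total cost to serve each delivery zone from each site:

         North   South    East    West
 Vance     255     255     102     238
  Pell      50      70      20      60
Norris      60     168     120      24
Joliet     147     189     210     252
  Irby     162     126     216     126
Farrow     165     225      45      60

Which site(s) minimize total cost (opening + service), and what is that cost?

For any fixed open set, each delivery zone goes to its cheapest open site; total = fixed + service.
{North, East}: Vance→East 102, Pell→East 20, Norris→North 60, Joliet→North 147, Irby→North 162, Farrow→East 45. Service 536; fixed 228; total 764.
{East, West}: Vance→East 102, Pell→East 20, Norris→West 24, Joliet→East 210, Irby→West 126, Farrow→East 45. Service 527; fixed 241; total 768.
{North, East, West}: Vance→East 102, Pell→East 20, Norris→West 24, Joliet→North 147, Irby→West 126, Farrow→East 45. Service 464; fixed 353; total 817.
{North, South, East, West}: service 464 + fixed 493 = 957
No other subset beats 764.

Open North and East; minimum total cost 764.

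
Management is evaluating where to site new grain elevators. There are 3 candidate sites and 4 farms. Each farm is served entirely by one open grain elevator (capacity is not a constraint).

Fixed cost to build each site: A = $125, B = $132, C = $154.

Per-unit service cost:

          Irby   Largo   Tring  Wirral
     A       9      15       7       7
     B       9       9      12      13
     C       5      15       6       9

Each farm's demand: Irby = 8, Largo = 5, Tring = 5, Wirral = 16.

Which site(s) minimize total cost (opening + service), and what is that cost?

For any fixed open set, each farm goes to its cheapest open site; total = fixed + service.
{A}: Irby→A 9·8=72, Largo→A 15·5=75, Tring→A 7·5=35, Wirral→A 7·16=112. Service 294; fixed 125; total 419.
{C}: Irby→C 5·8=40, Largo→C 15·5=75, Tring→C 6·5=30, Wirral→C 9·16=144. Service 289; fixed 154; total 443.
{B}: Irby→B 9·8=72, Largo→B 9·5=45, Tring→B 12·5=60, Wirral→B 13·16=208. Service 385; fixed 132; total 517.
{A, B, C}: service 227 + fixed 411 = 638
(All 7 nonempty subsets were checked; A only is lowest.)

Open A only; minimum total cost 419.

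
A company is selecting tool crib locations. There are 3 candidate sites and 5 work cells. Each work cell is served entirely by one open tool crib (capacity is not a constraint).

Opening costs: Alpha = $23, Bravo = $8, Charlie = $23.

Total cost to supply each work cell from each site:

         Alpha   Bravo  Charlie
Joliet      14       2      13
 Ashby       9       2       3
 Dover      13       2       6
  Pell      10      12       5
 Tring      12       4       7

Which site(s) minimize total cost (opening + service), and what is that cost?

Open Bravo only; minimum total cost 30.

For any fixed open set, each work cell goes to its cheapest open site; total = fixed + service.
{Bravo}: Joliet→Bravo 2, Ashby→Bravo 2, Dover→Bravo 2, Pell→Bravo 12, Tring→Bravo 4. Service 22; fixed 8; total 30.
{Bravo, Charlie}: service 15 + fixed 31 = 46
{Alpha, Bravo}: Joliet→Bravo 2, Ashby→Bravo 2, Dover→Bravo 2, Pell→Alpha 10, Tring→Bravo 4. Service 20; fixed 31; total 51.
{Alpha, Bravo, Charlie}: Joliet→Bravo 2, Ashby→Bravo 2, Dover→Bravo 2, Pell→Charlie 5, Tring→Bravo 4. Service 15; fixed 54; total 69.
No other subset beats 30.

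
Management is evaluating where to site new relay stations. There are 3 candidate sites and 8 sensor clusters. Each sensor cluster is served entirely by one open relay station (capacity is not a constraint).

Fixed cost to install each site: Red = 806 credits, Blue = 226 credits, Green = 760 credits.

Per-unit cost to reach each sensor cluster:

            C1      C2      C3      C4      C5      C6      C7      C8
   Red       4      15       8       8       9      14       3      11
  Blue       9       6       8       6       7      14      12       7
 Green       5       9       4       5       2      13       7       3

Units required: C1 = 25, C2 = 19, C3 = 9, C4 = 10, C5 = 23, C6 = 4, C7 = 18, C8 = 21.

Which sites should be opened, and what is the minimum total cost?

Open Blue only; minimum total cost 1277.

For any fixed open set, each sensor cluster goes to its cheapest open site; total = fixed + service.
{Blue}: C1→Blue 9·25=225, C2→Blue 6·19=114, C3→Blue 8·9=72, C4→Blue 6·10=60, C5→Blue 7·23=161, C6→Blue 14·4=56, C7→Blue 12·18=216, C8→Blue 7·21=147. Service 1051; fixed 226; total 1277.
{Green}: service 669 + fixed 760 = 1429
{Blue, Green}: C1→Green 5·25=125, C2→Blue 6·19=114, C3→Green 4·9=36, C4→Green 5·10=50, C5→Green 2·23=46, C6→Green 13·4=52, C7→Green 7·18=126, C8→Green 3·21=63. Service 612; fixed 986; total 1598.
{Red, Blue, Green}: service 515 + fixed 1792 = 2307
No other subset beats 1277.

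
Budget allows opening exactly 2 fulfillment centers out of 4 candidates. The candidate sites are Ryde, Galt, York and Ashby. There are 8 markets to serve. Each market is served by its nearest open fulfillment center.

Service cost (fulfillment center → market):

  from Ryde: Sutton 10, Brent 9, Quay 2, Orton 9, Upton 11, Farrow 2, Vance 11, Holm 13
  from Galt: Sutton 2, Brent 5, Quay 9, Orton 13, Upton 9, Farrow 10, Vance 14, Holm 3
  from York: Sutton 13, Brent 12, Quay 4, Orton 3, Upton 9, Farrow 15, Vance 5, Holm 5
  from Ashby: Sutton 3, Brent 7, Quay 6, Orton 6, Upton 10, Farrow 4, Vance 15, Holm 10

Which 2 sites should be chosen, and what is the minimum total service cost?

With exactly 2 open, each market uses its cheapest among the chosen.
{York, Ashby}: Sutton→Ashby 3, Brent→Ashby 7, Quay→York 4, Orton→York 3, Upton→York 9, Farrow→Ashby 4, Vance→York 5, Holm→York 5. Service cost 40.
{Galt, York}: service cost 41
{Ryde, Galt}: service cost 43
Among all 6 size-2 choices, {York, Ashby} is lowest.

Choose York and Ashby; total service cost 40.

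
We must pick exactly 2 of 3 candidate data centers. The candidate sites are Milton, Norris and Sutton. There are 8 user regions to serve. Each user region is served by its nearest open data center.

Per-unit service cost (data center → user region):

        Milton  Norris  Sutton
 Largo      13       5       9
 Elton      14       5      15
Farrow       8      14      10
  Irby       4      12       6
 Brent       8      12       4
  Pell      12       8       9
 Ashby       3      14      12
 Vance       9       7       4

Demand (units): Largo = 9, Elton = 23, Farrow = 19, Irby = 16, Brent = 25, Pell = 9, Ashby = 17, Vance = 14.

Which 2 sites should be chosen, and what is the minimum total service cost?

With exactly 2 open, each user region uses its cheapest among the chosen.
{Milton, Norris}: Largo→Norris 5·9=45, Elton→Norris 5·23=115, Farrow→Milton 8·19=152, Irby→Milton 4·16=64, Brent→Milton 8·25=200, Pell→Norris 8·9=72, Ashby→Milton 3·17=51, Vance→Norris 7·14=98. Service cost 797.
{Norris, Sutton}: service cost 878
{Milton, Sutton}: service cost 907
Among all 3 size-2 choices, {Milton, Norris} is lowest.

Choose Milton and Norris; total service cost 797.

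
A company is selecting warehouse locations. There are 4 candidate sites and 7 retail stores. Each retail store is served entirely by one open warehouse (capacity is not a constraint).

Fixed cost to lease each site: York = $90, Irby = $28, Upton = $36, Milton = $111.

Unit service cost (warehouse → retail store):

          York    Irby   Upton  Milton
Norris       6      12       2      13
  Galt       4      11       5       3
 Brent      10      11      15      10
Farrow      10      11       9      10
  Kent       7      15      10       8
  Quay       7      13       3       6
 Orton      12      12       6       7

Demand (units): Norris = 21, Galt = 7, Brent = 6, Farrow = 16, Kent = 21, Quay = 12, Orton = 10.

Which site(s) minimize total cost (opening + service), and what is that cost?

For any fixed open set, each retail store goes to its cheapest open site; total = fixed + service.
{York, Upton}: Norris→Upton 2·21=42, Galt→York 4·7=28, Brent→York 10·6=60, Farrow→Upton 9·16=144, Kent→York 7·21=147, Quay→Upton 3·12=36, Orton→Upton 6·10=60. Service 517; fixed 126; total 643.
{Upton}: Norris→Upton 2·21=42, Galt→Upton 5·7=35, Brent→Upton 15·6=90, Farrow→Upton 9·16=144, Kent→Upton 10·21=210, Quay→Upton 3·12=36, Orton→Upton 6·10=60. Service 617; fixed 36; total 653.
{Irby, Upton}: service 593 + fixed 64 = 657
{York, Irby, Upton, Milton}: service 510 + fixed 265 = 775
No other subset beats 643.

Open York and Upton; minimum total cost 643.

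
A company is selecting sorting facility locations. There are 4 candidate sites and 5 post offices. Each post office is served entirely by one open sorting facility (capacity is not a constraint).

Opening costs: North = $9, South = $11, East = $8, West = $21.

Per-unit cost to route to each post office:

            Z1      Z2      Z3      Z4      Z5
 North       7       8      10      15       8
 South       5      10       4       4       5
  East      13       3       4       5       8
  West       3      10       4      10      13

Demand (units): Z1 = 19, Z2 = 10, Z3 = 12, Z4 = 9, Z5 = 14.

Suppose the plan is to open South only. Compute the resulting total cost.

Each post office is assigned to its cheapest site among the open ones.
{South}: Z1→South 5·19=95, Z2→South 10·10=100, Z3→South 4·12=48, Z4→South 4·9=36, Z5→South 5·14=70. Service 349; fixed 11; total 360.

Total cost: 360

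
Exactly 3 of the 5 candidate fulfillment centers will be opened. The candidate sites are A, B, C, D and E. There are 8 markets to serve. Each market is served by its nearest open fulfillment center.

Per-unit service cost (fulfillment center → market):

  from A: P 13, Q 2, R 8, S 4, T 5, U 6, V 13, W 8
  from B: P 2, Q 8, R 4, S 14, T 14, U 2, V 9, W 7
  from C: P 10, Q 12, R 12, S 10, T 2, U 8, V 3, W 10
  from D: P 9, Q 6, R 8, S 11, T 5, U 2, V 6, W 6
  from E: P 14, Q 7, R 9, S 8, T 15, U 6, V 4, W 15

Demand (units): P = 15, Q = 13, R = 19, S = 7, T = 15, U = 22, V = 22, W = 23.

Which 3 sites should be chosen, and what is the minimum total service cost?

With exactly 3 open, each market uses its cheapest among the chosen.
{A, B, C}: P→B 2·15=30, Q→A 2·13=26, R→B 4·19=76, S→A 4·7=28, T→C 2·15=30, U→B 2·22=44, V→C 3·22=66, W→B 7·23=161. Service cost 461.
{A, B, E}: service cost 528
{B, C, D}: service cost 532
Among all 10 size-3 choices, {A, B, C} is lowest.

Choose A, B and C; total service cost 461.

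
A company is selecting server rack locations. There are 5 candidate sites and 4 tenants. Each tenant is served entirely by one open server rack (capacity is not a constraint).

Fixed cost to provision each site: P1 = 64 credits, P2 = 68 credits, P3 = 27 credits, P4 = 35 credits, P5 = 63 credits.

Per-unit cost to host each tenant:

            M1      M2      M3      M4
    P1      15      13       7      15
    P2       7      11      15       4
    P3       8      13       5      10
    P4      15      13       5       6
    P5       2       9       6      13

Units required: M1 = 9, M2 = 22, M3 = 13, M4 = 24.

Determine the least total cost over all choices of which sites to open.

For any fixed open set, each tenant goes to its cheapest open site; total = fixed + service.
{P2, P5}: M1→P5 2·9=18, M2→P5 9·22=198, M3→P5 6·13=78, M4→P2 4·24=96. Service 390; fixed 131; total 521.
{P4, P5}: M1→P5 2·9=18, M2→P5 9·22=198, M3→P4 5·13=65, M4→P4 6·24=144. Service 425; fixed 98; total 523.
{P2, P3, P5}: service 377 + fixed 158 = 535
{P1, P2, P3, P4, P5}: M1→P5 2·9=18, M2→P5 9·22=198, M3→P3 5·13=65, M4→P2 4·24=96. Service 377; fixed 257; total 634.
No other subset beats 521.

Minimum total cost: 521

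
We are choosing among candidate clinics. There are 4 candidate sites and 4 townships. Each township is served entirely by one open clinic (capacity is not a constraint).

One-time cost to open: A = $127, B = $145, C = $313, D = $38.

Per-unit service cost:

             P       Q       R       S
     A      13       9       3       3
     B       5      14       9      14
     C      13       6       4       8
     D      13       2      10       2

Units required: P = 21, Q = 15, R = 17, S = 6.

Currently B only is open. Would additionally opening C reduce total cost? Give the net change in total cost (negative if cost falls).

No — net change +72 (cost rises by 72).

Current service cost with {B}: 552.
Adding C: each township re-picks its cheapest; new service cost 311, saving 241.
Extra fixed cost: 313. Net change = 313 − 241 = 72.
(Totals: 697 → 769.)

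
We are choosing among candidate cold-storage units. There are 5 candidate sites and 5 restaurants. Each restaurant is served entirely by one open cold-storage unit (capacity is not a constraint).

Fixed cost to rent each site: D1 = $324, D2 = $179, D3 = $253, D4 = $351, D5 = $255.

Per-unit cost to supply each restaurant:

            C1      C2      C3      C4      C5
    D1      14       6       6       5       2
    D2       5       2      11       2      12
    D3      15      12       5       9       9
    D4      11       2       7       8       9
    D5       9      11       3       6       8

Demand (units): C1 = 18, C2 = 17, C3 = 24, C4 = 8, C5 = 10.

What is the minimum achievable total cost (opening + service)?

For any fixed open set, each restaurant goes to its cheapest open site; total = fixed + service.
{D2}: C1→D2 5·18=90, C2→D2 2·17=34, C3→D2 11·24=264, C4→D2 2·8=16, C5→D2 12·10=120. Service 524; fixed 179; total 703.
{D2, D5}: C1→D2 5·18=90, C2→D2 2·17=34, C3→D5 3·24=72, C4→D2 2·8=16, C5→D5 8·10=80. Service 292; fixed 434; total 726.
{D2, D3}: C1→D2 5·18=90, C2→D2 2·17=34, C3→D3 5·24=120, C4→D2 2·8=16, C5→D3 9·10=90. Service 350; fixed 432; total 782.
{D1, D2, D3, D4, D5}: service 232 + fixed 1362 = 1594
No other subset beats 703.

Minimum total cost: 703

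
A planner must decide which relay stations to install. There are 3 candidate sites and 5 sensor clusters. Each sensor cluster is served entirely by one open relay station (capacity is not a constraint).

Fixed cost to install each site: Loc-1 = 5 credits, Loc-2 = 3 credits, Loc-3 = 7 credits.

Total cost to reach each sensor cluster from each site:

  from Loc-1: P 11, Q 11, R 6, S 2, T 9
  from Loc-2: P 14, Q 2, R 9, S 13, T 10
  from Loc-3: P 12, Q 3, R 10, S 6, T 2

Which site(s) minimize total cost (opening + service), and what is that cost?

Open Loc-1 and Loc-3; minimum total cost 36.

For any fixed open set, each sensor cluster goes to its cheapest open site; total = fixed + service.
{Loc-1, Loc-3}: P→Loc-1 11, Q→Loc-3 3, R→Loc-1 6, S→Loc-1 2, T→Loc-3 2. Service 24; fixed 12; total 36.
{Loc-1, Loc-2}: service 30 + fixed 8 = 38
{Loc-1, Loc-2, Loc-3}: service 23 + fixed 15 = 38
{Loc-2}: service 48 + fixed 3 = 51
No other subset beats 36.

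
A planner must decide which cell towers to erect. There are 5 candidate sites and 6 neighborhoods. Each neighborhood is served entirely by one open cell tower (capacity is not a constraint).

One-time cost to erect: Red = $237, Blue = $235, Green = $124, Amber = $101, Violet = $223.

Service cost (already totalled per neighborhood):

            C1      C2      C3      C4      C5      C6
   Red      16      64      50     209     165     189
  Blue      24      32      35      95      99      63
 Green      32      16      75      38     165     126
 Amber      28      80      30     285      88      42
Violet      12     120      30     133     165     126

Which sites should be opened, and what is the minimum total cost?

For any fixed open set, each neighborhood goes to its cheapest open site; total = fixed + service.
{Green, Amber}: C1→Amber 28, C2→Green 16, C3→Amber 30, C4→Green 38, C5→Amber 88, C6→Amber 42. Service 242; fixed 225; total 467.
{Green}: C1→Green 32, C2→Green 16, C3→Green 75, C4→Green 38, C5→Green 165, C6→Green 126. Service 452; fixed 124; total 576.
{Blue}: C1→Blue 24, C2→Blue 32, C3→Blue 35, C4→Blue 95, C5→Blue 99, C6→Blue 63. Service 348; fixed 235; total 583.
{Red, Blue, Green, Amber, Violet}: C1→Violet 12, C2→Green 16, C3→Amber 30, C4→Green 38, C5→Amber 88, C6→Amber 42. Service 226; fixed 920; total 1146.
No other subset beats 467.

Open Green and Amber; minimum total cost 467.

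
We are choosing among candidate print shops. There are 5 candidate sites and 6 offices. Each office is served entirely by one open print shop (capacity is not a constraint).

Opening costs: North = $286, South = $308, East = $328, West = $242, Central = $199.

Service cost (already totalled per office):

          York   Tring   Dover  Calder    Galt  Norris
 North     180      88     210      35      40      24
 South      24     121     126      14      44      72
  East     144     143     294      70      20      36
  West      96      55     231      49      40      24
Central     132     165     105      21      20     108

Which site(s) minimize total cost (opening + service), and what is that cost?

For any fixed open set, each office goes to its cheapest open site; total = fixed + service.
{South}: York→South 24, Tring→South 121, Dover→South 126, Calder→South 14, Galt→South 44, Norris→South 72. Service 401; fixed 308; total 709.
{West}: service 495 + fixed 242 = 737
{Central}: York→Central 132, Tring→Central 165, Dover→Central 105, Calder→Central 21, Galt→Central 20, Norris→Central 108. Service 551; fixed 199; total 750.
{North, South, East, West, Central}: service 242 + fixed 1363 = 1605
No other subset beats 709.

Open South only; minimum total cost 709.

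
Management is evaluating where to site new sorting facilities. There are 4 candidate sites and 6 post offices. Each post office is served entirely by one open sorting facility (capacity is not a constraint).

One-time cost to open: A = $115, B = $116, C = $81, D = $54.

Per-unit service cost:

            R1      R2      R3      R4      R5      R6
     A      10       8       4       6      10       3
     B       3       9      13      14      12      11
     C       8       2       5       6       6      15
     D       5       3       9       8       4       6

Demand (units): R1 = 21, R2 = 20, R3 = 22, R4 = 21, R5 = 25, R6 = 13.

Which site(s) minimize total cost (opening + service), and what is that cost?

For any fixed open set, each post office goes to its cheapest open site; total = fixed + service.
{A, D}: R1→D 5·21=105, R2→D 3·20=60, R3→A 4·22=88, R4→A 6·21=126, R5→D 4·25=100, R6→A 3·13=39. Service 518; fixed 169; total 687.
{C, D}: R1→D 5·21=105, R2→C 2·20=40, R3→C 5·22=110, R4→C 6·21=126, R5→D 4·25=100, R6→D 6·13=78. Service 559; fixed 135; total 694.
{A, C, D}: service 498 + fixed 250 = 748
{A, B, C, D}: R1→B 3·21=63, R2→C 2·20=40, R3→A 4·22=88, R4→A 6·21=126, R5→D 4·25=100, R6→A 3·13=39. Service 456; fixed 366; total 822.
No other subset beats 687.

Open A and D; minimum total cost 687.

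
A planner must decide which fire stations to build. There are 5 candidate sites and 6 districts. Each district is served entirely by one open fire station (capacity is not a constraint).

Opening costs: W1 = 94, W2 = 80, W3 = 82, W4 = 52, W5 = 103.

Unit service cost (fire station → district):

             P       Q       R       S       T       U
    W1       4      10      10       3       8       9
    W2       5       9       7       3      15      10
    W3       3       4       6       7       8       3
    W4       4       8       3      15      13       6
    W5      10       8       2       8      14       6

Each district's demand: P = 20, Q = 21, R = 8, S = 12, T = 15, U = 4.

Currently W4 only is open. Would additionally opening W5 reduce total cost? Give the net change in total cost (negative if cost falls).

Current service cost with {W4}: 671.
Adding W5: each district re-picks its cheapest; new service cost 579, saving 92.
Extra fixed cost: 103. Net change = 103 − 92 = 11.
(Totals: 723 → 734.)

No — net change +11 (cost rises by 11).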